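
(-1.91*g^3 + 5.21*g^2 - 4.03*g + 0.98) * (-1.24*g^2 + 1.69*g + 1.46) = 2.3684*g^5 - 9.6883*g^4 + 11.0135*g^3 - 0.419300000000001*g^2 - 4.2276*g + 1.4308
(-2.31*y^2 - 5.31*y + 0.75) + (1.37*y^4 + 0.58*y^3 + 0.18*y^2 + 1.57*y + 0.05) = 1.37*y^4 + 0.58*y^3 - 2.13*y^2 - 3.74*y + 0.8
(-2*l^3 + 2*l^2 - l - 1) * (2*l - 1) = -4*l^4 + 6*l^3 - 4*l^2 - l + 1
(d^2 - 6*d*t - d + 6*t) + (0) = d^2 - 6*d*t - d + 6*t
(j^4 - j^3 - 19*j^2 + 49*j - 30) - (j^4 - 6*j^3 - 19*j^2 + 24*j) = 5*j^3 + 25*j - 30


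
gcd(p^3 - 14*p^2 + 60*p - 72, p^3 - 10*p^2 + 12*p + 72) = p^2 - 12*p + 36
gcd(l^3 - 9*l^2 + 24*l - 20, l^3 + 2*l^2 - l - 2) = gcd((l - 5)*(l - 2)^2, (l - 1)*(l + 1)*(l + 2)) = 1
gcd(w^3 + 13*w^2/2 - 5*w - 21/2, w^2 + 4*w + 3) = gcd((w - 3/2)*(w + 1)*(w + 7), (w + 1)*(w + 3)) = w + 1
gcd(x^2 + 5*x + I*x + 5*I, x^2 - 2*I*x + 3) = x + I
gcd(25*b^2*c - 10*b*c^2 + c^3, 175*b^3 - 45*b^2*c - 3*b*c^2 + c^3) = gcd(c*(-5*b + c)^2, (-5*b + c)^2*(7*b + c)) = 25*b^2 - 10*b*c + c^2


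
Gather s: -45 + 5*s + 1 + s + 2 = 6*s - 42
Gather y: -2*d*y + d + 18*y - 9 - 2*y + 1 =d + y*(16 - 2*d) - 8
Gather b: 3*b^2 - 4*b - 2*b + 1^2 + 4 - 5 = 3*b^2 - 6*b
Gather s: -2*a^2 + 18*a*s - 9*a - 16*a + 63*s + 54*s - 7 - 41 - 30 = -2*a^2 - 25*a + s*(18*a + 117) - 78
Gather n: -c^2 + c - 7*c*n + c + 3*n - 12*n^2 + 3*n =-c^2 + 2*c - 12*n^2 + n*(6 - 7*c)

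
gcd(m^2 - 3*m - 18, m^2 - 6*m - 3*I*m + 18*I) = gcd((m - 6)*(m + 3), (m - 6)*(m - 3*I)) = m - 6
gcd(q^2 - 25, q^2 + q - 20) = q + 5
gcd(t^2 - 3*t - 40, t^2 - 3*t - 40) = t^2 - 3*t - 40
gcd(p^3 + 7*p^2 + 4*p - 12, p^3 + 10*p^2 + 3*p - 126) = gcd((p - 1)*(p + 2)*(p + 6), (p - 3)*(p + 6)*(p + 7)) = p + 6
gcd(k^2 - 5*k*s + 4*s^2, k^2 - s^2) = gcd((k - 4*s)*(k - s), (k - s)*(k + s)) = -k + s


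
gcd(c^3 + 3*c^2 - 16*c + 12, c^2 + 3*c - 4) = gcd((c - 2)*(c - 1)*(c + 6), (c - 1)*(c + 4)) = c - 1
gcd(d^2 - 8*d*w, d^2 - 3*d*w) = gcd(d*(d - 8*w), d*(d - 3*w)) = d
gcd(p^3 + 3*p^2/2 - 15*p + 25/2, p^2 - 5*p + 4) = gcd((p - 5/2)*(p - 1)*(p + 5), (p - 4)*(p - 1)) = p - 1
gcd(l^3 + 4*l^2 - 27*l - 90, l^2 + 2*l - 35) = l - 5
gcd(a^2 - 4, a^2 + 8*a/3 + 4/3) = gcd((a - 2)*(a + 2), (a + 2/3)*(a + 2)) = a + 2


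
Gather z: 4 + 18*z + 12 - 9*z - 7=9*z + 9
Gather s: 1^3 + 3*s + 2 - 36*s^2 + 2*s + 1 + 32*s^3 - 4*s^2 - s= 32*s^3 - 40*s^2 + 4*s + 4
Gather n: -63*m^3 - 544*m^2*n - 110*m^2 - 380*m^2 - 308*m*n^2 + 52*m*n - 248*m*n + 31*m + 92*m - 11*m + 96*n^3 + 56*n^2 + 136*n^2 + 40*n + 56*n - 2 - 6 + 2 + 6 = -63*m^3 - 490*m^2 + 112*m + 96*n^3 + n^2*(192 - 308*m) + n*(-544*m^2 - 196*m + 96)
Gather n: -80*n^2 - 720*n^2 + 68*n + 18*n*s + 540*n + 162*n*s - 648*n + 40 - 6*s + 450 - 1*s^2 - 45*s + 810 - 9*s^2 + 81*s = -800*n^2 + n*(180*s - 40) - 10*s^2 + 30*s + 1300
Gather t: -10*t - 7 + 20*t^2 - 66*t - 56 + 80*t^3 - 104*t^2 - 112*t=80*t^3 - 84*t^2 - 188*t - 63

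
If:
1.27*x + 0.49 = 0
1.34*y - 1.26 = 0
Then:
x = -0.39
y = 0.94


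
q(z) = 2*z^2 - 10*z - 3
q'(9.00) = 26.00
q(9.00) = 69.00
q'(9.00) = 26.00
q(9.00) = 69.00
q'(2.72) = 0.88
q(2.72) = -15.40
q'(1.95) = -2.20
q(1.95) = -14.90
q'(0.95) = -6.20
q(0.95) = -10.70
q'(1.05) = -5.80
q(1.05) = -11.30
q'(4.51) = 8.04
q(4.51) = -7.42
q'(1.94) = -2.24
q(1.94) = -14.87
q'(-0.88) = -13.52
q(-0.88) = 7.35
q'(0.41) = -8.36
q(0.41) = -6.76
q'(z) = 4*z - 10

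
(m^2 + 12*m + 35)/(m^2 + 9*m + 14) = (m + 5)/(m + 2)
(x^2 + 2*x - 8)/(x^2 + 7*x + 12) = (x - 2)/(x + 3)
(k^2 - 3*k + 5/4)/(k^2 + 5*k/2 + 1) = (4*k^2 - 12*k + 5)/(2*(2*k^2 + 5*k + 2))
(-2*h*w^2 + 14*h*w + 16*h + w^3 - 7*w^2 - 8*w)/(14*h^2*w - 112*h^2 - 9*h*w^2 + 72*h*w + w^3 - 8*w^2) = (w + 1)/(-7*h + w)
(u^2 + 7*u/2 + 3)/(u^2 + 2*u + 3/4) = 2*(u + 2)/(2*u + 1)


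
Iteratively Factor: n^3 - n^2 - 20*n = (n)*(n^2 - n - 20) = n*(n - 5)*(n + 4)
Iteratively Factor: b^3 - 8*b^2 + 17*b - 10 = (b - 1)*(b^2 - 7*b + 10) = (b - 5)*(b - 1)*(b - 2)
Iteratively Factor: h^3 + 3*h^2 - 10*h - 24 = (h + 2)*(h^2 + h - 12) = (h - 3)*(h + 2)*(h + 4)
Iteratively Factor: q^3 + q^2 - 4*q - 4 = (q + 1)*(q^2 - 4) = (q + 1)*(q + 2)*(q - 2)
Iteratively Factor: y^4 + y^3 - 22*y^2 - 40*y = (y + 2)*(y^3 - y^2 - 20*y) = (y - 5)*(y + 2)*(y^2 + 4*y) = (y - 5)*(y + 2)*(y + 4)*(y)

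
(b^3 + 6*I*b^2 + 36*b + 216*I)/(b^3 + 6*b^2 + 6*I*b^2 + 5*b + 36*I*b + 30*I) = (b^2 + 36)/(b^2 + 6*b + 5)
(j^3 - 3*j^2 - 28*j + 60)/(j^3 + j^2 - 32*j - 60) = (j - 2)/(j + 2)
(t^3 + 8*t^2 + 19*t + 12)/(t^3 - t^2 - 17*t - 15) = (t + 4)/(t - 5)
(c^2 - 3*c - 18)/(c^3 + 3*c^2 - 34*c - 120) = (c + 3)/(c^2 + 9*c + 20)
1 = 1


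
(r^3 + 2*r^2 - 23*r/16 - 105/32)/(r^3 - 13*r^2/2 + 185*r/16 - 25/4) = (8*r^2 + 26*r + 21)/(2*(4*r^2 - 21*r + 20))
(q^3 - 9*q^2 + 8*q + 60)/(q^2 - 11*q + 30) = q + 2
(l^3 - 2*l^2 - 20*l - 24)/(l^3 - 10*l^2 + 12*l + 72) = (l + 2)/(l - 6)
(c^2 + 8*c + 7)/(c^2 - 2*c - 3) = (c + 7)/(c - 3)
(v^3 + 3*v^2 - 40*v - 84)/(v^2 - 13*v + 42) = (v^2 + 9*v + 14)/(v - 7)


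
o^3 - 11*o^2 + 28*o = o*(o - 7)*(o - 4)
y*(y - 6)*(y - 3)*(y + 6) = y^4 - 3*y^3 - 36*y^2 + 108*y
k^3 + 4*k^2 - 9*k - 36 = (k - 3)*(k + 3)*(k + 4)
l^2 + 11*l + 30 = (l + 5)*(l + 6)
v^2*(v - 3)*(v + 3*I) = v^4 - 3*v^3 + 3*I*v^3 - 9*I*v^2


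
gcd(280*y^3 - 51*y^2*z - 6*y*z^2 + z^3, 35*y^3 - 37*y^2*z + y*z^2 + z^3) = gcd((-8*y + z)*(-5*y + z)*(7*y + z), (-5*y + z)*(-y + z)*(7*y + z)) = 35*y^2 - 2*y*z - z^2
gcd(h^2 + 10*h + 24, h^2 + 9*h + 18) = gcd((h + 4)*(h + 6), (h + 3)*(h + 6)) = h + 6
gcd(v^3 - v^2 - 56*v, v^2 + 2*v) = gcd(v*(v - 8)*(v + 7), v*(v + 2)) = v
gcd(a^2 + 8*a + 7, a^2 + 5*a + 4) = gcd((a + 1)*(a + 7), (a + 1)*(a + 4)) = a + 1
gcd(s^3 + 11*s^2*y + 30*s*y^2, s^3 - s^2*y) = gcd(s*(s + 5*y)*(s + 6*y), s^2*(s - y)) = s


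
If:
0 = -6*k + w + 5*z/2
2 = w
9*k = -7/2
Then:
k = -7/18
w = 2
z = -26/15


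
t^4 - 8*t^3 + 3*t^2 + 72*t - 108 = (t - 6)*(t - 3)*(t - 2)*(t + 3)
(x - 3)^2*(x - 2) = x^3 - 8*x^2 + 21*x - 18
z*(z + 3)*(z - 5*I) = z^3 + 3*z^2 - 5*I*z^2 - 15*I*z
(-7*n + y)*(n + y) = -7*n^2 - 6*n*y + y^2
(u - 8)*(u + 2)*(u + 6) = u^3 - 52*u - 96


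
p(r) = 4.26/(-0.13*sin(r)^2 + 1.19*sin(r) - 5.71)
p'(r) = 4.26*(0.26*sin(r)*cos(r) - 1.19*cos(r))/(-0.13*sin(r)^2 + 1.19*sin(r) - 5.71)^2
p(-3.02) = -0.73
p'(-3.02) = 0.15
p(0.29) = -0.79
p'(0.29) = -0.16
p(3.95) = -0.64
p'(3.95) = 0.09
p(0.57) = -0.83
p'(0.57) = -0.14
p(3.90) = -0.65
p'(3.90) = 0.10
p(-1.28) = -0.61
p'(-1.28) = -0.04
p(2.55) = -0.84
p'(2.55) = 0.14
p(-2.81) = -0.70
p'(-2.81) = 0.14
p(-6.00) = -0.79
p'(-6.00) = -0.16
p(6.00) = -0.70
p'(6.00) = -0.14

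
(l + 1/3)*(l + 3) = l^2 + 10*l/3 + 1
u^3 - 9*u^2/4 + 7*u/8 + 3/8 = (u - 3/2)*(u - 1)*(u + 1/4)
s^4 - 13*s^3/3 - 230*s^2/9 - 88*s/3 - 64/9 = (s - 8)*(s + 1/3)*(s + 4/3)*(s + 2)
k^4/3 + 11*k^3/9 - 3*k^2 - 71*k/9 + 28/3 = (k/3 + 1)*(k - 7/3)*(k - 1)*(k + 4)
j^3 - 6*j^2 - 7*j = j*(j - 7)*(j + 1)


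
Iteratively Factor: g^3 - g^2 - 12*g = (g)*(g^2 - g - 12) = g*(g + 3)*(g - 4)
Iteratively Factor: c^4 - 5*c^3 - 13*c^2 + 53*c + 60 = (c - 4)*(c^3 - c^2 - 17*c - 15) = (c - 4)*(c + 3)*(c^2 - 4*c - 5) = (c - 5)*(c - 4)*(c + 3)*(c + 1)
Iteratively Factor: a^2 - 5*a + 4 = (a - 4)*(a - 1)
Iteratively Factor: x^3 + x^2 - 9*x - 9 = (x - 3)*(x^2 + 4*x + 3) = (x - 3)*(x + 1)*(x + 3)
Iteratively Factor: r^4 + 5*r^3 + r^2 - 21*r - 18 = (r + 3)*(r^3 + 2*r^2 - 5*r - 6) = (r - 2)*(r + 3)*(r^2 + 4*r + 3) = (r - 2)*(r + 3)^2*(r + 1)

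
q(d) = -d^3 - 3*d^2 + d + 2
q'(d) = -3*d^2 - 6*d + 1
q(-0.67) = 0.28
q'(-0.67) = 3.67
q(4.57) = -151.53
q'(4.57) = -89.07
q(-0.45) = 1.03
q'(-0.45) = 3.09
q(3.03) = -50.33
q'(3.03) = -44.72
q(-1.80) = -3.69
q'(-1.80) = 2.08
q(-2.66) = -3.07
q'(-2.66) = -4.27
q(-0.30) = 1.46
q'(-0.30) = 2.53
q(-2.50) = -3.62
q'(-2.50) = -2.75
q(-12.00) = 1286.00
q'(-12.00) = -359.00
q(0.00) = 2.00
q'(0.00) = 1.00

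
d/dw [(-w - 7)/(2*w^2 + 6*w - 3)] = (2*w^2 + 28*w + 45)/(4*w^4 + 24*w^3 + 24*w^2 - 36*w + 9)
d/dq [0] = 0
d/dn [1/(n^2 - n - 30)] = (1 - 2*n)/(-n^2 + n + 30)^2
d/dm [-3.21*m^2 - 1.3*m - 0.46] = -6.42*m - 1.3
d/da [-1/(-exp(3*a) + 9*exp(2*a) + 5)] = 3*(6 - exp(a))*exp(2*a)/(-exp(3*a) + 9*exp(2*a) + 5)^2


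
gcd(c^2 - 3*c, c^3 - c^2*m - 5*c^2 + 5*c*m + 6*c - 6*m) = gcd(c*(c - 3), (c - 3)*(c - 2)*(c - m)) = c - 3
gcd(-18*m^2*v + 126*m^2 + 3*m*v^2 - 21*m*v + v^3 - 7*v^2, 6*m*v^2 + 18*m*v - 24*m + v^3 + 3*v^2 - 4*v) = 6*m + v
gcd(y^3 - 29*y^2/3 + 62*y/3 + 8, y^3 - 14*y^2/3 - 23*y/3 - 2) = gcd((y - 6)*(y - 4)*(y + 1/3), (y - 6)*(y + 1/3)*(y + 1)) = y^2 - 17*y/3 - 2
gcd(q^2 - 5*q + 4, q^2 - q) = q - 1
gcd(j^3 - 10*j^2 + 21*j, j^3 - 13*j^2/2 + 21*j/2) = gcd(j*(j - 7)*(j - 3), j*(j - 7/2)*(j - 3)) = j^2 - 3*j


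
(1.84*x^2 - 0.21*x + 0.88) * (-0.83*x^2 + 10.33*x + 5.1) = -1.5272*x^4 + 19.1815*x^3 + 6.4843*x^2 + 8.0194*x + 4.488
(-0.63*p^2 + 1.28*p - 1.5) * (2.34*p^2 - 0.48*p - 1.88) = -1.4742*p^4 + 3.2976*p^3 - 2.94*p^2 - 1.6864*p + 2.82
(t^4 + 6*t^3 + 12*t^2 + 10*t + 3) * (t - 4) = t^5 + 2*t^4 - 12*t^3 - 38*t^2 - 37*t - 12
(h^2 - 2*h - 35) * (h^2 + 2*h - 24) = h^4 - 63*h^2 - 22*h + 840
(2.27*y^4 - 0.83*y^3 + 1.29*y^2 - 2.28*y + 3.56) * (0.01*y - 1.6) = 0.0227*y^5 - 3.6403*y^4 + 1.3409*y^3 - 2.0868*y^2 + 3.6836*y - 5.696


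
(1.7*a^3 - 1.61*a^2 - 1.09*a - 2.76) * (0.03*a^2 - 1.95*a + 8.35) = 0.051*a^5 - 3.3633*a^4 + 17.3018*a^3 - 11.4008*a^2 - 3.7195*a - 23.046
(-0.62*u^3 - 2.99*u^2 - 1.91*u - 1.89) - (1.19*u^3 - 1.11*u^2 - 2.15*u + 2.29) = -1.81*u^3 - 1.88*u^2 + 0.24*u - 4.18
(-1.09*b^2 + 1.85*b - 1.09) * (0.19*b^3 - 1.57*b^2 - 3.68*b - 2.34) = -0.2071*b^5 + 2.0628*b^4 + 0.8996*b^3 - 2.5461*b^2 - 0.317799999999999*b + 2.5506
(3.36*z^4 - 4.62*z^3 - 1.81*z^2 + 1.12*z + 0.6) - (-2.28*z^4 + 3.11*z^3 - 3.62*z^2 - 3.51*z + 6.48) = 5.64*z^4 - 7.73*z^3 + 1.81*z^2 + 4.63*z - 5.88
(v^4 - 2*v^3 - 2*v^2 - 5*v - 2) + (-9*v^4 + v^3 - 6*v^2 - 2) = -8*v^4 - v^3 - 8*v^2 - 5*v - 4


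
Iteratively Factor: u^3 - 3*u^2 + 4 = (u - 2)*(u^2 - u - 2) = (u - 2)*(u + 1)*(u - 2)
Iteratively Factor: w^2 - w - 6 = (w - 3)*(w + 2)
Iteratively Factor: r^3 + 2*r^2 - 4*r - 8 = (r + 2)*(r^2 - 4) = (r - 2)*(r + 2)*(r + 2)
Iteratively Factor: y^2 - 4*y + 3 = (y - 1)*(y - 3)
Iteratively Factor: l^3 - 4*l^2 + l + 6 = (l + 1)*(l^2 - 5*l + 6) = (l - 3)*(l + 1)*(l - 2)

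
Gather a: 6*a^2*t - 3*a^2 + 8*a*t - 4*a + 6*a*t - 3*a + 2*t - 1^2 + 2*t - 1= a^2*(6*t - 3) + a*(14*t - 7) + 4*t - 2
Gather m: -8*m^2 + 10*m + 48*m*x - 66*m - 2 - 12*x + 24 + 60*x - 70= -8*m^2 + m*(48*x - 56) + 48*x - 48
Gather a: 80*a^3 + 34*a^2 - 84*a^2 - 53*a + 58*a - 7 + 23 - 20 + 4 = 80*a^3 - 50*a^2 + 5*a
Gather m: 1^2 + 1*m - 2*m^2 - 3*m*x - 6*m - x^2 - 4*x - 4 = -2*m^2 + m*(-3*x - 5) - x^2 - 4*x - 3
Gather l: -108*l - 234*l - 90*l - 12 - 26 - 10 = -432*l - 48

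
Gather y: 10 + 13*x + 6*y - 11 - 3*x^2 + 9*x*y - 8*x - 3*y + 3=-3*x^2 + 5*x + y*(9*x + 3) + 2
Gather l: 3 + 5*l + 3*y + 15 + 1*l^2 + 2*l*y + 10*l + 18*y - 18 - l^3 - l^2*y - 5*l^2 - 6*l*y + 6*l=-l^3 + l^2*(-y - 4) + l*(21 - 4*y) + 21*y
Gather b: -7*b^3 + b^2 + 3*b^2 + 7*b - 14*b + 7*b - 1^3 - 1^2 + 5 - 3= -7*b^3 + 4*b^2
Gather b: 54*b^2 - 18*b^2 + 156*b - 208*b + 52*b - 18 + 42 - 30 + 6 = 36*b^2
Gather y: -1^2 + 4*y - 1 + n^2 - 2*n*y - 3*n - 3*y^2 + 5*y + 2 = n^2 - 3*n - 3*y^2 + y*(9 - 2*n)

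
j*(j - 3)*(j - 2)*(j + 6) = j^4 + j^3 - 24*j^2 + 36*j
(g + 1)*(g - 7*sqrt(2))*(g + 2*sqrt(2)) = g^3 - 5*sqrt(2)*g^2 + g^2 - 28*g - 5*sqrt(2)*g - 28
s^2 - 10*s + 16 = (s - 8)*(s - 2)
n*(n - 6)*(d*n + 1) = d*n^3 - 6*d*n^2 + n^2 - 6*n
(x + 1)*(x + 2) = x^2 + 3*x + 2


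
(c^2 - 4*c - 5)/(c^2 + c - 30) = (c + 1)/(c + 6)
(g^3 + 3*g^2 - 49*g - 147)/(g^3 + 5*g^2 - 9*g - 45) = (g^2 - 49)/(g^2 + 2*g - 15)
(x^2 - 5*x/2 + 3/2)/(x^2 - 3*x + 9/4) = 2*(x - 1)/(2*x - 3)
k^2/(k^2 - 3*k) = k/(k - 3)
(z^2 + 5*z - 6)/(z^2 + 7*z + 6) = (z - 1)/(z + 1)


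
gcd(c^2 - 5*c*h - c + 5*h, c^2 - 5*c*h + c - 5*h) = c - 5*h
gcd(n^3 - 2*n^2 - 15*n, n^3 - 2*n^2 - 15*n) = n^3 - 2*n^2 - 15*n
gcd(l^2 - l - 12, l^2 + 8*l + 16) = 1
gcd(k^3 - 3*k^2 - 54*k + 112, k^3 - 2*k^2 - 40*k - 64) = k - 8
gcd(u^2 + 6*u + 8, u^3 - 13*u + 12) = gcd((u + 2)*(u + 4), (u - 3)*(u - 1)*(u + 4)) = u + 4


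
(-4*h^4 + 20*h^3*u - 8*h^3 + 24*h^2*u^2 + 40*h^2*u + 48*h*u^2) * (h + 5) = -4*h^5 + 20*h^4*u - 28*h^4 + 24*h^3*u^2 + 140*h^3*u - 40*h^3 + 168*h^2*u^2 + 200*h^2*u + 240*h*u^2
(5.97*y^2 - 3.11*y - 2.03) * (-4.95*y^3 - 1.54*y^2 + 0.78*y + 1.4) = -29.5515*y^5 + 6.2007*y^4 + 19.4945*y^3 + 9.0584*y^2 - 5.9374*y - 2.842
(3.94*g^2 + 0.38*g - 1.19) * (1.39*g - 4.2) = 5.4766*g^3 - 16.0198*g^2 - 3.2501*g + 4.998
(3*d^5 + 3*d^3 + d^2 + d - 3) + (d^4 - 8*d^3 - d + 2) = 3*d^5 + d^4 - 5*d^3 + d^2 - 1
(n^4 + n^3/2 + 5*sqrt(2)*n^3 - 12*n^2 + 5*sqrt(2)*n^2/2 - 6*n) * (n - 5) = n^5 - 9*n^4/2 + 5*sqrt(2)*n^4 - 45*sqrt(2)*n^3/2 - 29*n^3/2 - 25*sqrt(2)*n^2/2 + 54*n^2 + 30*n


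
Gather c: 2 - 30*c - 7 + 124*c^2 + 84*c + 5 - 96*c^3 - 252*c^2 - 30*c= -96*c^3 - 128*c^2 + 24*c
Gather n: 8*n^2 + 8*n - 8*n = 8*n^2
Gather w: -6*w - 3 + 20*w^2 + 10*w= 20*w^2 + 4*w - 3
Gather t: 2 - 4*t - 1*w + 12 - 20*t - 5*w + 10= -24*t - 6*w + 24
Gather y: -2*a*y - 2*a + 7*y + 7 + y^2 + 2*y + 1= -2*a + y^2 + y*(9 - 2*a) + 8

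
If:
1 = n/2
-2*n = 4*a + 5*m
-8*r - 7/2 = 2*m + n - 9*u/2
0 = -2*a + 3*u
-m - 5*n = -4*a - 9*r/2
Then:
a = 1823/1182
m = -1202/591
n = 2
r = 236/591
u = 1823/1773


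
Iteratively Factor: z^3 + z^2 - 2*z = (z - 1)*(z^2 + 2*z) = (z - 1)*(z + 2)*(z)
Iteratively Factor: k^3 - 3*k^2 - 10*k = (k + 2)*(k^2 - 5*k) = (k - 5)*(k + 2)*(k)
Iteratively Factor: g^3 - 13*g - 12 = (g - 4)*(g^2 + 4*g + 3) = (g - 4)*(g + 3)*(g + 1)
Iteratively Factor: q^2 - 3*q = (q)*(q - 3)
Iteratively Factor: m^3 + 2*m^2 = (m)*(m^2 + 2*m) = m^2*(m + 2)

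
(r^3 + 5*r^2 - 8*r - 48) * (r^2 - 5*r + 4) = r^5 - 29*r^3 + 12*r^2 + 208*r - 192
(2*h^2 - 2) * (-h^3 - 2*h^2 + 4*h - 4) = -2*h^5 - 4*h^4 + 10*h^3 - 4*h^2 - 8*h + 8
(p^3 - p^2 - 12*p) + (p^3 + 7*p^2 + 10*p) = 2*p^3 + 6*p^2 - 2*p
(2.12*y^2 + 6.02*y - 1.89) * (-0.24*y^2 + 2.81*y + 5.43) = -0.5088*y^4 + 4.5124*y^3 + 28.8814*y^2 + 27.3777*y - 10.2627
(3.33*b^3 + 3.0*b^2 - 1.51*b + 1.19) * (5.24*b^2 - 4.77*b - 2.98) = 17.4492*b^5 - 0.164099999999998*b^4 - 32.1458*b^3 + 4.4983*b^2 - 1.1765*b - 3.5462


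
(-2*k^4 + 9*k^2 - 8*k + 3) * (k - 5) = -2*k^5 + 10*k^4 + 9*k^3 - 53*k^2 + 43*k - 15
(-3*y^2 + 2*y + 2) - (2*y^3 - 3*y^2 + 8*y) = -2*y^3 - 6*y + 2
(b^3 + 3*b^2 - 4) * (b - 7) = b^4 - 4*b^3 - 21*b^2 - 4*b + 28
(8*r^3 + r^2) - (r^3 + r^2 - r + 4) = 7*r^3 + r - 4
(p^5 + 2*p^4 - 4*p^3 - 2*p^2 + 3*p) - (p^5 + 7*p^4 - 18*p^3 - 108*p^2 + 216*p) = -5*p^4 + 14*p^3 + 106*p^2 - 213*p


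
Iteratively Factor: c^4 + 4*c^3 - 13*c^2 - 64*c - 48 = (c + 4)*(c^3 - 13*c - 12) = (c + 1)*(c + 4)*(c^2 - c - 12) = (c - 4)*(c + 1)*(c + 4)*(c + 3)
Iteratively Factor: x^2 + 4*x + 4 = (x + 2)*(x + 2)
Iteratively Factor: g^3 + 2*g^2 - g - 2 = (g - 1)*(g^2 + 3*g + 2) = (g - 1)*(g + 1)*(g + 2)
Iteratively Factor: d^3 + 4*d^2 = (d)*(d^2 + 4*d) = d*(d + 4)*(d)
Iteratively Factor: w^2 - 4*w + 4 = (w - 2)*(w - 2)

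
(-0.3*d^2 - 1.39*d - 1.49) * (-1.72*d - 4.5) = 0.516*d^3 + 3.7408*d^2 + 8.8178*d + 6.705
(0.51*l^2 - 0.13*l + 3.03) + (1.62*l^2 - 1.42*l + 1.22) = 2.13*l^2 - 1.55*l + 4.25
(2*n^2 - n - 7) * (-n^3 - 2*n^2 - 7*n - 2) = -2*n^5 - 3*n^4 - 5*n^3 + 17*n^2 + 51*n + 14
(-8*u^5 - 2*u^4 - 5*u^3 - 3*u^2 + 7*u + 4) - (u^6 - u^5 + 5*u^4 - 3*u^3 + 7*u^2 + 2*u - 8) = -u^6 - 7*u^5 - 7*u^4 - 2*u^3 - 10*u^2 + 5*u + 12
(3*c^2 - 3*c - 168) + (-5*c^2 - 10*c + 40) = -2*c^2 - 13*c - 128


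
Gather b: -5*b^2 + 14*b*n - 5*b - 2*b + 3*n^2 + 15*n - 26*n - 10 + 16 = -5*b^2 + b*(14*n - 7) + 3*n^2 - 11*n + 6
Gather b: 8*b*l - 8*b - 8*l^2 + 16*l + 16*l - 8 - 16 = b*(8*l - 8) - 8*l^2 + 32*l - 24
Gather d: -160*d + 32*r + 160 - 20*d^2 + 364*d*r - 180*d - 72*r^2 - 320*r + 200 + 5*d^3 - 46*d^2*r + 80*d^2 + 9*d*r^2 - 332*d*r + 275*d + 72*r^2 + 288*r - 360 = 5*d^3 + d^2*(60 - 46*r) + d*(9*r^2 + 32*r - 65)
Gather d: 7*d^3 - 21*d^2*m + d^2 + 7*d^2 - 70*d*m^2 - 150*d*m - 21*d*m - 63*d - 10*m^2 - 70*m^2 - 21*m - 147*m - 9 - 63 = 7*d^3 + d^2*(8 - 21*m) + d*(-70*m^2 - 171*m - 63) - 80*m^2 - 168*m - 72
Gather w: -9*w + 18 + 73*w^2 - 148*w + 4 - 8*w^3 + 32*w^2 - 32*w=-8*w^3 + 105*w^2 - 189*w + 22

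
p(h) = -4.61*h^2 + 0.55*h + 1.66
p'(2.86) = -25.82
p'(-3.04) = 28.58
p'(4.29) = -39.00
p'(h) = 0.55 - 9.22*h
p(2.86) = -34.47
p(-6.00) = -167.60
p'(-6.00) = 55.87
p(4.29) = -80.82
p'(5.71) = -52.10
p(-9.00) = -376.70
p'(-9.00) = 83.53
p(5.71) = -145.50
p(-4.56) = -96.71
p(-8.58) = -342.43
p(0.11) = 1.66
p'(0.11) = -0.46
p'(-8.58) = 79.66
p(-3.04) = -42.62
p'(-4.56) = 42.59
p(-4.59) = -97.99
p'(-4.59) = 42.87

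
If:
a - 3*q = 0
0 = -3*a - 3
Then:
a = -1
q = -1/3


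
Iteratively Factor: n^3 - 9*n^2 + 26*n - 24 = (n - 3)*(n^2 - 6*n + 8) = (n - 4)*(n - 3)*(n - 2)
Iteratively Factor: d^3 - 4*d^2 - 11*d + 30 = (d - 5)*(d^2 + d - 6) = (d - 5)*(d - 2)*(d + 3)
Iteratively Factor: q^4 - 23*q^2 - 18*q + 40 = (q - 5)*(q^3 + 5*q^2 + 2*q - 8) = (q - 5)*(q + 4)*(q^2 + q - 2) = (q - 5)*(q + 2)*(q + 4)*(q - 1)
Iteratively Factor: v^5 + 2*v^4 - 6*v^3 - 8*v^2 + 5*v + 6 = (v + 1)*(v^4 + v^3 - 7*v^2 - v + 6) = (v - 2)*(v + 1)*(v^3 + 3*v^2 - v - 3) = (v - 2)*(v + 1)*(v + 3)*(v^2 - 1) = (v - 2)*(v + 1)^2*(v + 3)*(v - 1)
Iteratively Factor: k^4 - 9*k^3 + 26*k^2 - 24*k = (k - 2)*(k^3 - 7*k^2 + 12*k) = (k - 3)*(k - 2)*(k^2 - 4*k) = (k - 4)*(k - 3)*(k - 2)*(k)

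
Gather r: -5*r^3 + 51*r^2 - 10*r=-5*r^3 + 51*r^2 - 10*r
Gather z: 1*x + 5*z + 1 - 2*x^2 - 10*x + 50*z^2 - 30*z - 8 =-2*x^2 - 9*x + 50*z^2 - 25*z - 7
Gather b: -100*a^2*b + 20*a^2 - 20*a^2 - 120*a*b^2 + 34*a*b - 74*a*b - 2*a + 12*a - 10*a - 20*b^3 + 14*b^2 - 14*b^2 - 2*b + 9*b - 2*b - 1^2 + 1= -120*a*b^2 - 20*b^3 + b*(-100*a^2 - 40*a + 5)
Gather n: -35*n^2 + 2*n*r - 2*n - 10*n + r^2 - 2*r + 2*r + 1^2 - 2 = -35*n^2 + n*(2*r - 12) + r^2 - 1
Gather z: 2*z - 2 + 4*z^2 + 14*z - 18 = 4*z^2 + 16*z - 20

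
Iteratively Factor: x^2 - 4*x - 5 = (x + 1)*(x - 5)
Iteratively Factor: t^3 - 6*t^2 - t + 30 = (t + 2)*(t^2 - 8*t + 15) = (t - 3)*(t + 2)*(t - 5)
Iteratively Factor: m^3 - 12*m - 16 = (m - 4)*(m^2 + 4*m + 4) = (m - 4)*(m + 2)*(m + 2)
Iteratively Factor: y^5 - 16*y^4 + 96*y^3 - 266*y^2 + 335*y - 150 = (y - 3)*(y^4 - 13*y^3 + 57*y^2 - 95*y + 50) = (y - 5)*(y - 3)*(y^3 - 8*y^2 + 17*y - 10) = (y - 5)*(y - 3)*(y - 2)*(y^2 - 6*y + 5) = (y - 5)*(y - 3)*(y - 2)*(y - 1)*(y - 5)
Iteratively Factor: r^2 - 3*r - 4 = (r - 4)*(r + 1)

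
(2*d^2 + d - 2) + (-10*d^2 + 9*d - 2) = -8*d^2 + 10*d - 4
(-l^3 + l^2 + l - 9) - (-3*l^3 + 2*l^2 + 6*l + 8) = 2*l^3 - l^2 - 5*l - 17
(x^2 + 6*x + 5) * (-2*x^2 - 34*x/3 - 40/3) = -2*x^4 - 70*x^3/3 - 274*x^2/3 - 410*x/3 - 200/3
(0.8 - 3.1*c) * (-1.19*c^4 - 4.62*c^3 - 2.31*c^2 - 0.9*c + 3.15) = 3.689*c^5 + 13.37*c^4 + 3.465*c^3 + 0.942*c^2 - 10.485*c + 2.52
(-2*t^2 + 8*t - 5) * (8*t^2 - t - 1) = -16*t^4 + 66*t^3 - 46*t^2 - 3*t + 5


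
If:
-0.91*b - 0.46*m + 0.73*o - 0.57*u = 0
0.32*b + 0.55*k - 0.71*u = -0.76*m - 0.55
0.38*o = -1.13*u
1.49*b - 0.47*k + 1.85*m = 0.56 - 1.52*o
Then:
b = -6.29309213264741*u - 0.0282919349968875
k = -4.01723066013142*u - 1.06087798186682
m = 6.49113992831507*u + 0.0559688279286253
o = -2.97368421052632*u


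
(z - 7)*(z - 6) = z^2 - 13*z + 42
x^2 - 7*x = x*(x - 7)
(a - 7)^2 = a^2 - 14*a + 49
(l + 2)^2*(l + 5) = l^3 + 9*l^2 + 24*l + 20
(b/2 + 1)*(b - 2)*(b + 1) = b^3/2 + b^2/2 - 2*b - 2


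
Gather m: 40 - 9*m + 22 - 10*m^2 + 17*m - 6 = -10*m^2 + 8*m + 56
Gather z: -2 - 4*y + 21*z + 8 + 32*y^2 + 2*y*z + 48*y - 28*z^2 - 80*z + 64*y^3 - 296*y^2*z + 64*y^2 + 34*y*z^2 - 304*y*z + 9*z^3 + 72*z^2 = 64*y^3 + 96*y^2 + 44*y + 9*z^3 + z^2*(34*y + 44) + z*(-296*y^2 - 302*y - 59) + 6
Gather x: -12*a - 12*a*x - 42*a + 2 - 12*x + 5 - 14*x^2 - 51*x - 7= -54*a - 14*x^2 + x*(-12*a - 63)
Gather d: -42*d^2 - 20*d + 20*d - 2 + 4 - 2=-42*d^2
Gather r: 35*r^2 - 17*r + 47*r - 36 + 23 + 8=35*r^2 + 30*r - 5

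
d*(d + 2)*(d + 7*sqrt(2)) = d^3 + 2*d^2 + 7*sqrt(2)*d^2 + 14*sqrt(2)*d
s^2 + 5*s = s*(s + 5)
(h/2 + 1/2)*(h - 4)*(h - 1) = h^3/2 - 2*h^2 - h/2 + 2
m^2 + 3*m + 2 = (m + 1)*(m + 2)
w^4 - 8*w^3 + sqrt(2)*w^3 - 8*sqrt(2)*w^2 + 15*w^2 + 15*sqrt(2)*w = w*(w - 5)*(w - 3)*(w + sqrt(2))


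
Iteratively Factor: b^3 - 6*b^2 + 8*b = (b - 2)*(b^2 - 4*b) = b*(b - 2)*(b - 4)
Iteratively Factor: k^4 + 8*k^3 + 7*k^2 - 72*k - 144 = (k + 4)*(k^3 + 4*k^2 - 9*k - 36) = (k + 3)*(k + 4)*(k^2 + k - 12) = (k - 3)*(k + 3)*(k + 4)*(k + 4)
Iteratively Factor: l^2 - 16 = (l - 4)*(l + 4)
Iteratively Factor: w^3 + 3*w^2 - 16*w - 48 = (w + 4)*(w^2 - w - 12) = (w + 3)*(w + 4)*(w - 4)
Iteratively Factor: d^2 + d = (d)*(d + 1)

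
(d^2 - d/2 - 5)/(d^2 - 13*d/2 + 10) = (d + 2)/(d - 4)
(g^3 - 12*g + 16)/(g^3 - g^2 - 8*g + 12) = (g + 4)/(g + 3)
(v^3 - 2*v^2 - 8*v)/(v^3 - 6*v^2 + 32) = v/(v - 4)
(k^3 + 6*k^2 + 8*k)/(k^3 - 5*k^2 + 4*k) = (k^2 + 6*k + 8)/(k^2 - 5*k + 4)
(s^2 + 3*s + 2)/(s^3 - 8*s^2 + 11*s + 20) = (s + 2)/(s^2 - 9*s + 20)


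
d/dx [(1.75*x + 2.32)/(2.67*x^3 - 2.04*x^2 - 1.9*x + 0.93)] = (-9.345*x^3 - 15.0132*x^2 + 9.4656*x + 6.0355)/(7.1289*x^6 - 10.8936*x^5 - 5.9844*x^4 + 12.7182*x^3 - 0.184400000000001*x^2 - 3.534*x + 0.8649)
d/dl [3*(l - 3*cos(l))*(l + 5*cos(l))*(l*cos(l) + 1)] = -3*l^3*sin(l) - 6*l^2*sin(2*l) + 9*l^2*cos(l) + 111*l*sin(l)/4 + 135*l*sin(3*l)/4 + 6*l*cos(2*l) + 12*l + 45*sin(2*l) - 111*cos(l)/4 - 45*cos(3*l)/4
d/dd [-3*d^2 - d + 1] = -6*d - 1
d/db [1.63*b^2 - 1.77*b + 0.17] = 3.26*b - 1.77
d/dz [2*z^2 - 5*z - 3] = 4*z - 5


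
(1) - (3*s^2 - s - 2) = -3*s^2 + s + 3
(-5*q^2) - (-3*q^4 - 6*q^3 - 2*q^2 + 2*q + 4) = 3*q^4 + 6*q^3 - 3*q^2 - 2*q - 4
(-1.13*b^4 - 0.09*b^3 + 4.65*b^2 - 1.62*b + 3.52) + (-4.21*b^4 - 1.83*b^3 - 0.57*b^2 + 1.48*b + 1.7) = -5.34*b^4 - 1.92*b^3 + 4.08*b^2 - 0.14*b + 5.22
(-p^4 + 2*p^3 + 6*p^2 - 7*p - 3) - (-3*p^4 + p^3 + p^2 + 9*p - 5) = 2*p^4 + p^3 + 5*p^2 - 16*p + 2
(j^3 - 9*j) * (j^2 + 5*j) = j^5 + 5*j^4 - 9*j^3 - 45*j^2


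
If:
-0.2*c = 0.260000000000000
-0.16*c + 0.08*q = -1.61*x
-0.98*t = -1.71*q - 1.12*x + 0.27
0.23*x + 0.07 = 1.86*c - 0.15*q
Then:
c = -1.30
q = -17.74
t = -30.37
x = 0.75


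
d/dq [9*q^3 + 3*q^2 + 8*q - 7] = 27*q^2 + 6*q + 8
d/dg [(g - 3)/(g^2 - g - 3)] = (g^2 - g - (g - 3)*(2*g - 1) - 3)/(-g^2 + g + 3)^2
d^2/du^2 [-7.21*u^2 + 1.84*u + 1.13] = -14.4200000000000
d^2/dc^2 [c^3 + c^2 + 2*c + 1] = 6*c + 2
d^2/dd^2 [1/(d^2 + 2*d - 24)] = 2*(-d^2 - 2*d + 4*(d + 1)^2 + 24)/(d^2 + 2*d - 24)^3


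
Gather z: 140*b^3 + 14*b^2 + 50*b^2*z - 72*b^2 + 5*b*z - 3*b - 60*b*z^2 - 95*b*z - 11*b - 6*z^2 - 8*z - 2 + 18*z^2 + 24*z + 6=140*b^3 - 58*b^2 - 14*b + z^2*(12 - 60*b) + z*(50*b^2 - 90*b + 16) + 4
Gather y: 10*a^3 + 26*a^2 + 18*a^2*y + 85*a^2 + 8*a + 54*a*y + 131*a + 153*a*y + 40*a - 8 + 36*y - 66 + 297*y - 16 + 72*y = 10*a^3 + 111*a^2 + 179*a + y*(18*a^2 + 207*a + 405) - 90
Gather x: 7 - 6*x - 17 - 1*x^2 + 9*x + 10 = -x^2 + 3*x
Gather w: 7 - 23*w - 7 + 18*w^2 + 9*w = 18*w^2 - 14*w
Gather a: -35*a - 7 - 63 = -35*a - 70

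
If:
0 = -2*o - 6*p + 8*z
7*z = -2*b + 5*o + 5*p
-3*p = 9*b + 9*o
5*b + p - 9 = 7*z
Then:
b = 48/113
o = 15/113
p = -189/113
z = -138/113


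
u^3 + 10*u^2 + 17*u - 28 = (u - 1)*(u + 4)*(u + 7)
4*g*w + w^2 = w*(4*g + w)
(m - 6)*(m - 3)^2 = m^3 - 12*m^2 + 45*m - 54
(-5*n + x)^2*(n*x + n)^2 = 25*n^4*x^2 + 50*n^4*x + 25*n^4 - 10*n^3*x^3 - 20*n^3*x^2 - 10*n^3*x + n^2*x^4 + 2*n^2*x^3 + n^2*x^2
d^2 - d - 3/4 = (d - 3/2)*(d + 1/2)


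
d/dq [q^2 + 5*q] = 2*q + 5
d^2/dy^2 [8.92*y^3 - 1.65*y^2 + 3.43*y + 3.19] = 53.52*y - 3.3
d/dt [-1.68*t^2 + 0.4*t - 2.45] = 0.4 - 3.36*t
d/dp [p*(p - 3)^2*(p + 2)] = 4*p^3 - 12*p^2 - 6*p + 18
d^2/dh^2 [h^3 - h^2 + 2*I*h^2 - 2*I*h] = 6*h - 2 + 4*I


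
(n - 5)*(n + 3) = n^2 - 2*n - 15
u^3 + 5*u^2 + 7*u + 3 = (u + 1)^2*(u + 3)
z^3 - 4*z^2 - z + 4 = (z - 4)*(z - 1)*(z + 1)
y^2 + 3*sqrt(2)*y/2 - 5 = (y - sqrt(2))*(y + 5*sqrt(2)/2)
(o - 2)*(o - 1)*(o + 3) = o^3 - 7*o + 6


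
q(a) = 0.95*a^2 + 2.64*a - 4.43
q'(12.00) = 25.44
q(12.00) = 164.05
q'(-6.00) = -8.76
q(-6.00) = 13.93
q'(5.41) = 12.92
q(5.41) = 37.66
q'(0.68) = 3.93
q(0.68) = -2.20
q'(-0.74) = 1.23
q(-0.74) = -5.86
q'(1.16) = 4.84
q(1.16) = -0.09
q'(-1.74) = -0.67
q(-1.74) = -6.15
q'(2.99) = 8.32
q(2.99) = 11.96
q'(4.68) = 11.53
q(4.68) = 28.73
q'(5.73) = 13.53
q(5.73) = 41.89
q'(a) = 1.9*a + 2.64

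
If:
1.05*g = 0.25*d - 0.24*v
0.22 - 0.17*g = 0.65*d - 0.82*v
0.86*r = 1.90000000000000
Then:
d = 1.24386206896552*v + 0.318620689655172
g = 0.0675862068965517*v + 0.0758620689655172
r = 2.21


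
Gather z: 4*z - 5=4*z - 5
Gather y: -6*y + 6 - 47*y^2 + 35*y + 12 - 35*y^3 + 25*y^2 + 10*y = -35*y^3 - 22*y^2 + 39*y + 18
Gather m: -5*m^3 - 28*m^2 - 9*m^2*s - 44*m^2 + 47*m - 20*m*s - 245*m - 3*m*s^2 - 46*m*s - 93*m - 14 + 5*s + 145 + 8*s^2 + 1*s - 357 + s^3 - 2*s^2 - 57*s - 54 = -5*m^3 + m^2*(-9*s - 72) + m*(-3*s^2 - 66*s - 291) + s^3 + 6*s^2 - 51*s - 280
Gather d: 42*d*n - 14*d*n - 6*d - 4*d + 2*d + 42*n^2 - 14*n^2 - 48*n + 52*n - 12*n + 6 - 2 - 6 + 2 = d*(28*n - 8) + 28*n^2 - 8*n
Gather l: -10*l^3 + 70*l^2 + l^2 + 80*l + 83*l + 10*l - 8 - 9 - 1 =-10*l^3 + 71*l^2 + 173*l - 18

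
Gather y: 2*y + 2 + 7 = 2*y + 9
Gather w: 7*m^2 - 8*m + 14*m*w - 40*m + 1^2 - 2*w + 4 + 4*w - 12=7*m^2 - 48*m + w*(14*m + 2) - 7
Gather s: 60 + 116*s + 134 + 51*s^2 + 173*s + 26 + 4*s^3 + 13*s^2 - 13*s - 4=4*s^3 + 64*s^2 + 276*s + 216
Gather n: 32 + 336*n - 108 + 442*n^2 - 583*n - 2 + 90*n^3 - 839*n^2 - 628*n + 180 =90*n^3 - 397*n^2 - 875*n + 102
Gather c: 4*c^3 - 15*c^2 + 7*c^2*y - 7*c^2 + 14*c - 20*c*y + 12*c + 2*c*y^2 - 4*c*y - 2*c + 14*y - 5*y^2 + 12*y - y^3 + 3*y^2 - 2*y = 4*c^3 + c^2*(7*y - 22) + c*(2*y^2 - 24*y + 24) - y^3 - 2*y^2 + 24*y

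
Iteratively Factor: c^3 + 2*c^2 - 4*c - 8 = (c - 2)*(c^2 + 4*c + 4) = (c - 2)*(c + 2)*(c + 2)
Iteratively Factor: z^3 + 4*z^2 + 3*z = (z)*(z^2 + 4*z + 3) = z*(z + 3)*(z + 1)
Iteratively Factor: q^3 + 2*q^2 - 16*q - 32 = (q - 4)*(q^2 + 6*q + 8) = (q - 4)*(q + 2)*(q + 4)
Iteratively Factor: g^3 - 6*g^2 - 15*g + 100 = (g + 4)*(g^2 - 10*g + 25) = (g - 5)*(g + 4)*(g - 5)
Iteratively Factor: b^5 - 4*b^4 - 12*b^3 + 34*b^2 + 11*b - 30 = (b + 1)*(b^4 - 5*b^3 - 7*b^2 + 41*b - 30) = (b - 2)*(b + 1)*(b^3 - 3*b^2 - 13*b + 15) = (b - 5)*(b - 2)*(b + 1)*(b^2 + 2*b - 3) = (b - 5)*(b - 2)*(b + 1)*(b + 3)*(b - 1)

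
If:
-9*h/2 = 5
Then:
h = -10/9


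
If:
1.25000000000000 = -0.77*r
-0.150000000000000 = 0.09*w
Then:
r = -1.62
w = -1.67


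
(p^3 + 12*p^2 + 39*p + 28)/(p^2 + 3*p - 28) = (p^2 + 5*p + 4)/(p - 4)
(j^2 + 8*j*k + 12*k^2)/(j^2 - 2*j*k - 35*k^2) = (j^2 + 8*j*k + 12*k^2)/(j^2 - 2*j*k - 35*k^2)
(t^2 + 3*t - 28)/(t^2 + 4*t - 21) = (t - 4)/(t - 3)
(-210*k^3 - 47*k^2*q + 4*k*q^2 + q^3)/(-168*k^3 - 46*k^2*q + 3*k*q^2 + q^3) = (5*k + q)/(4*k + q)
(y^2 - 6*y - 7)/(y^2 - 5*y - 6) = (y - 7)/(y - 6)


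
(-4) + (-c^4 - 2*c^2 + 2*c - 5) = -c^4 - 2*c^2 + 2*c - 9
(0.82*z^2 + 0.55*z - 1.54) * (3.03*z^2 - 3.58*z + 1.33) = 2.4846*z^4 - 1.2691*z^3 - 5.5446*z^2 + 6.2447*z - 2.0482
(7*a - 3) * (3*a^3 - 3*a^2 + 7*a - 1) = 21*a^4 - 30*a^3 + 58*a^2 - 28*a + 3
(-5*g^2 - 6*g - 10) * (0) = 0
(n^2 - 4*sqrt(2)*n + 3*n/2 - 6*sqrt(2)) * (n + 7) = n^3 - 4*sqrt(2)*n^2 + 17*n^2/2 - 34*sqrt(2)*n + 21*n/2 - 42*sqrt(2)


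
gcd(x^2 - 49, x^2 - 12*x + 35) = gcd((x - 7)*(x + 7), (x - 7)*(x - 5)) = x - 7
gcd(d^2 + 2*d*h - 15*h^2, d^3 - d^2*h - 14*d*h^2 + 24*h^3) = d - 3*h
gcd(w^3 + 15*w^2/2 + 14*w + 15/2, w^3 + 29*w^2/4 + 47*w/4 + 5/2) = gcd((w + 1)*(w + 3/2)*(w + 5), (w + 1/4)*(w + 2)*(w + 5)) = w + 5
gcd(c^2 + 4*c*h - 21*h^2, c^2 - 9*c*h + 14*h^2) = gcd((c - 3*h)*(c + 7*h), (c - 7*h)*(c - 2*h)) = 1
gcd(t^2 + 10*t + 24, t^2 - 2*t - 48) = t + 6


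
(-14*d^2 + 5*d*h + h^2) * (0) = 0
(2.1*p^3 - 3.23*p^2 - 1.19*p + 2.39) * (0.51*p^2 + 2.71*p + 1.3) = 1.071*p^5 + 4.0437*p^4 - 6.6302*p^3 - 6.205*p^2 + 4.9299*p + 3.107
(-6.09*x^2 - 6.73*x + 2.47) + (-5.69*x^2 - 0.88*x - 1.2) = -11.78*x^2 - 7.61*x + 1.27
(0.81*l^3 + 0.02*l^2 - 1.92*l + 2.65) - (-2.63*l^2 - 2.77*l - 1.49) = 0.81*l^3 + 2.65*l^2 + 0.85*l + 4.14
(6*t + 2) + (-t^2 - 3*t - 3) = -t^2 + 3*t - 1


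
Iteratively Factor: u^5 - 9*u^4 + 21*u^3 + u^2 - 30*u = (u - 2)*(u^4 - 7*u^3 + 7*u^2 + 15*u) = (u - 5)*(u - 2)*(u^3 - 2*u^2 - 3*u) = (u - 5)*(u - 2)*(u + 1)*(u^2 - 3*u) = u*(u - 5)*(u - 2)*(u + 1)*(u - 3)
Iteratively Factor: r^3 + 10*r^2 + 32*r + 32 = (r + 2)*(r^2 + 8*r + 16) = (r + 2)*(r + 4)*(r + 4)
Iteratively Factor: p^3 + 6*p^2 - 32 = (p + 4)*(p^2 + 2*p - 8) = (p - 2)*(p + 4)*(p + 4)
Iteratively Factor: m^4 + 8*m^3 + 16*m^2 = (m + 4)*(m^3 + 4*m^2) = m*(m + 4)*(m^2 + 4*m) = m*(m + 4)^2*(m)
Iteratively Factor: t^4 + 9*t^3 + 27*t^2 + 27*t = (t)*(t^3 + 9*t^2 + 27*t + 27) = t*(t + 3)*(t^2 + 6*t + 9) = t*(t + 3)^2*(t + 3)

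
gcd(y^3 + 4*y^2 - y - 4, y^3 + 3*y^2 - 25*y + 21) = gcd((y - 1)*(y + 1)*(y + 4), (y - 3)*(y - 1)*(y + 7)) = y - 1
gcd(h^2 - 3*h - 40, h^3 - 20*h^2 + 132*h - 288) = h - 8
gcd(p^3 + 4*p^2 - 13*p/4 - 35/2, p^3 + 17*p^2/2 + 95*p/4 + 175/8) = p^2 + 6*p + 35/4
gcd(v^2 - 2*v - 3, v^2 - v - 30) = 1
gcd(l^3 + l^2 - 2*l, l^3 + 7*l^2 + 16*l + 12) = l + 2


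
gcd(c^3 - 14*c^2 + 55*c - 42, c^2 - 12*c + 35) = c - 7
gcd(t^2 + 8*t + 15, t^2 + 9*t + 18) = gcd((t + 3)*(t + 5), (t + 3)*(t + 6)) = t + 3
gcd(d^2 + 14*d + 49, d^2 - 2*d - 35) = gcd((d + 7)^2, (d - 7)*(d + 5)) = 1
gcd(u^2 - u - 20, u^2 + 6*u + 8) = u + 4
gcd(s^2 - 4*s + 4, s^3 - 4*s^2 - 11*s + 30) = s - 2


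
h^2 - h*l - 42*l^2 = (h - 7*l)*(h + 6*l)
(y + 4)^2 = y^2 + 8*y + 16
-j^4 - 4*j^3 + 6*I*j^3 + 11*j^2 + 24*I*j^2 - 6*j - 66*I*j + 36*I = (j + 6)*(j - 6*I)*(-I*j + I)^2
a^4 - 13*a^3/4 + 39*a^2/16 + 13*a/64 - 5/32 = (a - 2)*(a - 5/4)*(a - 1/4)*(a + 1/4)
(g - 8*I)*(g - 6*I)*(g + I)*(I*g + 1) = I*g^4 + 14*g^3 - 47*I*g^2 + 14*g - 48*I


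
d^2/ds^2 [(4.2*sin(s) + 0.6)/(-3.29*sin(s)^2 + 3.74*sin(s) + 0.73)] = (-45.4612199999999*sin(s)^5 - 77.65716*sin(s)^4 + 52.54788*sin(s)^3 + 36.2769600000001*sin(s)^2 + 15.62622*sin(s) - 3.26651999999996)/(-3.29*sin(s)^2 + 3.74*sin(s) + 0.73)^3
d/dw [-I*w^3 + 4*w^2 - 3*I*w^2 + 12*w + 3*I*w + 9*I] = -3*I*w^2 + w*(8 - 6*I) + 12 + 3*I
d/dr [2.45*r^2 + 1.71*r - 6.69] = 4.9*r + 1.71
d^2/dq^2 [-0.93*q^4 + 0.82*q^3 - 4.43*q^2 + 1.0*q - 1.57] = -11.16*q^2 + 4.92*q - 8.86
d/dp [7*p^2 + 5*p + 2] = 14*p + 5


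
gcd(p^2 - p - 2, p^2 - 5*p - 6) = p + 1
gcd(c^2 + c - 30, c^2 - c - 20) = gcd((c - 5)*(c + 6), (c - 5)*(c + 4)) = c - 5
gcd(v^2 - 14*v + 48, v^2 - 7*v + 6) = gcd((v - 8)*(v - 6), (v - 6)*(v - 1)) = v - 6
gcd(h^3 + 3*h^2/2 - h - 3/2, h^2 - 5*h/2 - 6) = h + 3/2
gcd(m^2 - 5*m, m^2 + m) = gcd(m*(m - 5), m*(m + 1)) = m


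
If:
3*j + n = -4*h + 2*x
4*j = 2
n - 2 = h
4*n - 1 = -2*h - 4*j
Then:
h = -3/2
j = 1/2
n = 1/2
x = -2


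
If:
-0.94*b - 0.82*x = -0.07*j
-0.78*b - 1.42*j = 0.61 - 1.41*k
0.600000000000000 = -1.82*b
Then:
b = -0.33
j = 11.7142857142857*x - 4.42700156985871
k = 11.7973657548126*x - 4.20814545130655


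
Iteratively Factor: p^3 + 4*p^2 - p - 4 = (p + 4)*(p^2 - 1) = (p + 1)*(p + 4)*(p - 1)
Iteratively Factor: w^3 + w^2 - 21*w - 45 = (w + 3)*(w^2 - 2*w - 15) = (w - 5)*(w + 3)*(w + 3)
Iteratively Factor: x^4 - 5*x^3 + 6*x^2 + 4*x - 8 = (x + 1)*(x^3 - 6*x^2 + 12*x - 8) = (x - 2)*(x + 1)*(x^2 - 4*x + 4) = (x - 2)^2*(x + 1)*(x - 2)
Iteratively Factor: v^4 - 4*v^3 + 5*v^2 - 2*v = (v)*(v^3 - 4*v^2 + 5*v - 2) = v*(v - 2)*(v^2 - 2*v + 1) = v*(v - 2)*(v - 1)*(v - 1)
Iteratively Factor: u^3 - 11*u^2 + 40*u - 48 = (u - 4)*(u^2 - 7*u + 12) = (u - 4)^2*(u - 3)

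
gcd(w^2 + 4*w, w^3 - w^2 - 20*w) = w^2 + 4*w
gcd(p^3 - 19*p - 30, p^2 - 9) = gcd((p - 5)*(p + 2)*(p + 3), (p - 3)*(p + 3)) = p + 3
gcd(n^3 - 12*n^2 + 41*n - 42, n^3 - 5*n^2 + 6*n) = n^2 - 5*n + 6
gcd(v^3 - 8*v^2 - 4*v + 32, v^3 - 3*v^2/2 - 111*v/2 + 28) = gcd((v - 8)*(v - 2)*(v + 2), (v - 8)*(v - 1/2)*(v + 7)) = v - 8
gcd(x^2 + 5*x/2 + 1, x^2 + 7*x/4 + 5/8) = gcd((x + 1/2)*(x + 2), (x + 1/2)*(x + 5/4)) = x + 1/2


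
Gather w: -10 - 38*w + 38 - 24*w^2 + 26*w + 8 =-24*w^2 - 12*w + 36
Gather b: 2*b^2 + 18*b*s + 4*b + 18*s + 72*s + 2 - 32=2*b^2 + b*(18*s + 4) + 90*s - 30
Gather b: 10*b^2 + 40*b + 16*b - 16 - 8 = 10*b^2 + 56*b - 24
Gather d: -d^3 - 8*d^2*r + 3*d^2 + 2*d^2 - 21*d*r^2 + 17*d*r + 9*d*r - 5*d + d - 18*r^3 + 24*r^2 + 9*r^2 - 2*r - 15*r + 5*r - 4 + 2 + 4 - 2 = -d^3 + d^2*(5 - 8*r) + d*(-21*r^2 + 26*r - 4) - 18*r^3 + 33*r^2 - 12*r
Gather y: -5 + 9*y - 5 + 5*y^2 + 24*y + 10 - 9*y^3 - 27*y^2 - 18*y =-9*y^3 - 22*y^2 + 15*y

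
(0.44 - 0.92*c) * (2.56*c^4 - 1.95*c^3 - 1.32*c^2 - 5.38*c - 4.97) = -2.3552*c^5 + 2.9204*c^4 + 0.3564*c^3 + 4.3688*c^2 + 2.2052*c - 2.1868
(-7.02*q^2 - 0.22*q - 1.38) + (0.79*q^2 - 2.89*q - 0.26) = -6.23*q^2 - 3.11*q - 1.64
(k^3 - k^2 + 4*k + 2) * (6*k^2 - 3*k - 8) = 6*k^5 - 9*k^4 + 19*k^3 + 8*k^2 - 38*k - 16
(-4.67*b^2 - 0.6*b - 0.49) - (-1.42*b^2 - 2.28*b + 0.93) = -3.25*b^2 + 1.68*b - 1.42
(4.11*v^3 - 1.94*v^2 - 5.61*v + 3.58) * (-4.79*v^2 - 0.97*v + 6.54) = -19.6869*v^5 + 5.3059*v^4 + 55.6331*v^3 - 24.3941*v^2 - 40.162*v + 23.4132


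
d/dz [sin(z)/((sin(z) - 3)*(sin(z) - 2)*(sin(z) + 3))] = 2*(-sin(z)^3 + sin(z)^2 + 9)*cos(z)/((sin(z) - 3)^2*(sin(z) - 2)^2*(sin(z) + 3)^2)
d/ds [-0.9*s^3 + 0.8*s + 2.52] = 0.8 - 2.7*s^2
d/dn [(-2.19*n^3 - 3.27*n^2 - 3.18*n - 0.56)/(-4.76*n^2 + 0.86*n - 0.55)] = (10.4244*n^4 - 3.7668*n^3 - 14.3355*n^2 - 1.7342*n + 2.2306)/(22.6576*n^4 - 8.1872*n^3 + 5.9756*n^2 - 0.946*n + 0.3025)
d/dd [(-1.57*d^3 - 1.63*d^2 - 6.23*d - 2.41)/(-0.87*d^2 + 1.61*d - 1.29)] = (1.3659*d^4 - 5.0554*d^3 - 1.9685*d^2 + 0.0119999999999996*d + 11.9168)/(0.7569*d^4 - 2.8014*d^3 + 4.8367*d^2 - 4.1538*d + 1.6641)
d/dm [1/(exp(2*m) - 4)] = -2*exp(2*m)/(exp(2*m) - 4)^2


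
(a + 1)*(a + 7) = a^2 + 8*a + 7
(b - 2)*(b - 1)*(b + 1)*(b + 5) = b^4 + 3*b^3 - 11*b^2 - 3*b + 10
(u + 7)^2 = u^2 + 14*u + 49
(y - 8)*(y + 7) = y^2 - y - 56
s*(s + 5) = s^2 + 5*s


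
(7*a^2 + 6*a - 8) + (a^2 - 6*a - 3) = 8*a^2 - 11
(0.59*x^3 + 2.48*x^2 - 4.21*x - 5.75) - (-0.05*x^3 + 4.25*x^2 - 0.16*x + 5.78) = 0.64*x^3 - 1.77*x^2 - 4.05*x - 11.53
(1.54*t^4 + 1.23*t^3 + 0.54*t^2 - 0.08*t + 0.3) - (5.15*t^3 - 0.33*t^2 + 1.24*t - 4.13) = 1.54*t^4 - 3.92*t^3 + 0.87*t^2 - 1.32*t + 4.43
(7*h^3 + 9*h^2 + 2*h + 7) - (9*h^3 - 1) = -2*h^3 + 9*h^2 + 2*h + 8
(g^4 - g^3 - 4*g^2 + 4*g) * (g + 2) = g^5 + g^4 - 6*g^3 - 4*g^2 + 8*g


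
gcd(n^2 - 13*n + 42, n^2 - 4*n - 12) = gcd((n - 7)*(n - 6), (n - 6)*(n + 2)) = n - 6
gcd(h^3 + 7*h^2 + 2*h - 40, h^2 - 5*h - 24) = 1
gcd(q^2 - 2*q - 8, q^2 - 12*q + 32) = q - 4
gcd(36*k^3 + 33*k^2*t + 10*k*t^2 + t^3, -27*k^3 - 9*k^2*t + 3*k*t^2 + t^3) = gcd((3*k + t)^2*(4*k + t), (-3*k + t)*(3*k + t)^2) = 9*k^2 + 6*k*t + t^2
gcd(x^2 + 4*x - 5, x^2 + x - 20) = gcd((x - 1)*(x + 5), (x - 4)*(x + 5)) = x + 5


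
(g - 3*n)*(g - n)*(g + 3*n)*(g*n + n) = g^4*n - g^3*n^2 + g^3*n - 9*g^2*n^3 - g^2*n^2 + 9*g*n^4 - 9*g*n^3 + 9*n^4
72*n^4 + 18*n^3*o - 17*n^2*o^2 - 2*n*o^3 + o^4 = (-4*n + o)*(-3*n + o)*(2*n + o)*(3*n + o)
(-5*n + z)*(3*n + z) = -15*n^2 - 2*n*z + z^2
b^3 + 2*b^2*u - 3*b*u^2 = b*(b - u)*(b + 3*u)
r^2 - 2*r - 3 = (r - 3)*(r + 1)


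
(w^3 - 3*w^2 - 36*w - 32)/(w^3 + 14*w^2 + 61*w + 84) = (w^2 - 7*w - 8)/(w^2 + 10*w + 21)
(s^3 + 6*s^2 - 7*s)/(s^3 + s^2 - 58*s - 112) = s*(s - 1)/(s^2 - 6*s - 16)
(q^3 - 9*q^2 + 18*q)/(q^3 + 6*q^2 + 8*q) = (q^2 - 9*q + 18)/(q^2 + 6*q + 8)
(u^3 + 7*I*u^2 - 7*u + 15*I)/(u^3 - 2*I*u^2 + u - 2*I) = (u^2 + 8*I*u - 15)/(u^2 - I*u + 2)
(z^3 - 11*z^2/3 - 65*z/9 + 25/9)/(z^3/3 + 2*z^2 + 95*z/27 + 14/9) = 3*(9*z^3 - 33*z^2 - 65*z + 25)/(9*z^3 + 54*z^2 + 95*z + 42)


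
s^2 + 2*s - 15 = (s - 3)*(s + 5)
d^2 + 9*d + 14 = (d + 2)*(d + 7)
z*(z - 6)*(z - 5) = z^3 - 11*z^2 + 30*z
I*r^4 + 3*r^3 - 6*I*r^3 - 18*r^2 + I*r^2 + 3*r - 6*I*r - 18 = (r - 6)*(r - 3*I)*(r + I)*(I*r + 1)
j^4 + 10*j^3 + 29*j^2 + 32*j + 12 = (j + 1)^2*(j + 2)*(j + 6)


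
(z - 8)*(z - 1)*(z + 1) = z^3 - 8*z^2 - z + 8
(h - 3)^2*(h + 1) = h^3 - 5*h^2 + 3*h + 9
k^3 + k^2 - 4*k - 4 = (k - 2)*(k + 1)*(k + 2)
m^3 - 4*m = m*(m - 2)*(m + 2)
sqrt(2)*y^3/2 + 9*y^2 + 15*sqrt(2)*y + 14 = (y + sqrt(2))*(y + 7*sqrt(2))*(sqrt(2)*y/2 + 1)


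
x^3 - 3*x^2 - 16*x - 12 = (x - 6)*(x + 1)*(x + 2)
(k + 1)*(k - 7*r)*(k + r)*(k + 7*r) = k^4 + k^3*r + k^3 - 49*k^2*r^2 + k^2*r - 49*k*r^3 - 49*k*r^2 - 49*r^3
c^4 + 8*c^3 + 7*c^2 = c^2*(c + 1)*(c + 7)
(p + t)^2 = p^2 + 2*p*t + t^2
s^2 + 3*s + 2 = (s + 1)*(s + 2)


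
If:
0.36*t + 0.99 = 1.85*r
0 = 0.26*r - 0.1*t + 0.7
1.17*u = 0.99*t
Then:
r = 3.84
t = 16.98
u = 14.37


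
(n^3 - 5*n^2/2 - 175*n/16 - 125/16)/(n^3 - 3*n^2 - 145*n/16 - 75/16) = (4*n + 5)/(4*n + 3)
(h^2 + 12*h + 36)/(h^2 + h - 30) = (h + 6)/(h - 5)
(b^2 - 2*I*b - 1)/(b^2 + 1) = (b - I)/(b + I)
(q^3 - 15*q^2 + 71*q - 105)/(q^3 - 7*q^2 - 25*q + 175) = (q - 3)/(q + 5)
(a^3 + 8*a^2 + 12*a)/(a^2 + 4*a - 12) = a*(a + 2)/(a - 2)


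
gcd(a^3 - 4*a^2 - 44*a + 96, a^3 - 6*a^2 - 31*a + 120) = a - 8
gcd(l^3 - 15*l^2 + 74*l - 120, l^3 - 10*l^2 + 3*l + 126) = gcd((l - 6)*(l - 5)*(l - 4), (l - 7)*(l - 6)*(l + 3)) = l - 6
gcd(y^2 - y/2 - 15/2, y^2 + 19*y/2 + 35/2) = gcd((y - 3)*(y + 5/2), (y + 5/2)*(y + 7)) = y + 5/2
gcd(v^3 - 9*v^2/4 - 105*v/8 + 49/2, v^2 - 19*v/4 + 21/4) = v - 7/4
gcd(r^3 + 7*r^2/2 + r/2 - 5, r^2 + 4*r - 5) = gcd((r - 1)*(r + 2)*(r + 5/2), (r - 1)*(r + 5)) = r - 1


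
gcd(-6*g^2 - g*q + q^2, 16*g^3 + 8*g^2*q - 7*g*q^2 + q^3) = 1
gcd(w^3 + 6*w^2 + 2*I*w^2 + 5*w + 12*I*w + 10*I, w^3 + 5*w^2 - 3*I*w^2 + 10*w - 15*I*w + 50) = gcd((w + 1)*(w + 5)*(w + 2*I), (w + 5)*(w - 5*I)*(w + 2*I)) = w^2 + w*(5 + 2*I) + 10*I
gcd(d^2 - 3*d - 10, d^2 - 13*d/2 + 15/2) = d - 5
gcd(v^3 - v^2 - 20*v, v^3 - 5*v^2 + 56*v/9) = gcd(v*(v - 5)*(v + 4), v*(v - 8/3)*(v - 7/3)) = v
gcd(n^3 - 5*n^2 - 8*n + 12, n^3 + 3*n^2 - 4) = n^2 + n - 2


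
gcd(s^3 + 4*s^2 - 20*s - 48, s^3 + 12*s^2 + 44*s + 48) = s^2 + 8*s + 12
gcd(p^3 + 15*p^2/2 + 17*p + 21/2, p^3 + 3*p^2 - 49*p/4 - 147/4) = p^2 + 13*p/2 + 21/2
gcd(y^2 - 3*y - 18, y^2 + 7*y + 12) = y + 3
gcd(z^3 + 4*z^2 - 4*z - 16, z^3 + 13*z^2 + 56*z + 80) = z + 4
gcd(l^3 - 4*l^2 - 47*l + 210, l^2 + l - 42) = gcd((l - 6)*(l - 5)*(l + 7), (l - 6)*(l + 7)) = l^2 + l - 42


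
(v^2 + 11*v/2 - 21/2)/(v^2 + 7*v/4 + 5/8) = 4*(2*v^2 + 11*v - 21)/(8*v^2 + 14*v + 5)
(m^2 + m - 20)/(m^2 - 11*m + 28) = (m + 5)/(m - 7)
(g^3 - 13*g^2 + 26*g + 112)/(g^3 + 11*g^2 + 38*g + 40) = (g^2 - 15*g + 56)/(g^2 + 9*g + 20)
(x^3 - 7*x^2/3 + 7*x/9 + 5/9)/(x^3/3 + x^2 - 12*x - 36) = (9*x^3 - 21*x^2 + 7*x + 5)/(3*(x^3 + 3*x^2 - 36*x - 108))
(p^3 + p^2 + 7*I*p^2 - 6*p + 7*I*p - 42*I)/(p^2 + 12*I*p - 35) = (p^2 + p - 6)/(p + 5*I)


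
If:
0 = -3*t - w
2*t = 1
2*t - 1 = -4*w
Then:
No Solution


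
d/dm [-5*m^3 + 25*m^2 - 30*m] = -15*m^2 + 50*m - 30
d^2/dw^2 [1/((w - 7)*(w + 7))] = 2*(3*w^2 + 49)/(w^6 - 147*w^4 + 7203*w^2 - 117649)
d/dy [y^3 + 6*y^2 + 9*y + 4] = 3*y^2 + 12*y + 9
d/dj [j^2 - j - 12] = 2*j - 1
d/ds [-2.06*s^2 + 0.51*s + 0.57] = 0.51 - 4.12*s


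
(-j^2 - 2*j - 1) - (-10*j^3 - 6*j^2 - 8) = 10*j^3 + 5*j^2 - 2*j + 7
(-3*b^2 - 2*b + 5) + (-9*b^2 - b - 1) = -12*b^2 - 3*b + 4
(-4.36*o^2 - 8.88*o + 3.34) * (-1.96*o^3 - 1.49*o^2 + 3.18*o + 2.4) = 8.5456*o^5 + 23.9012*o^4 - 7.18*o^3 - 43.679*o^2 - 10.6908*o + 8.016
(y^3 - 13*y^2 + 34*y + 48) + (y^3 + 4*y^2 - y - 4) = 2*y^3 - 9*y^2 + 33*y + 44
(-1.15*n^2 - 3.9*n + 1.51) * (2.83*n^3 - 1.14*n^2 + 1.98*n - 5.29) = -3.2545*n^5 - 9.726*n^4 + 6.4423*n^3 - 3.3599*n^2 + 23.6208*n - 7.9879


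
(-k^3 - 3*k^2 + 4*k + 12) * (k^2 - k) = -k^5 - 2*k^4 + 7*k^3 + 8*k^2 - 12*k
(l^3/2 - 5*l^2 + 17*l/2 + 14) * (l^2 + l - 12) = l^5/2 - 9*l^4/2 - 5*l^3/2 + 165*l^2/2 - 88*l - 168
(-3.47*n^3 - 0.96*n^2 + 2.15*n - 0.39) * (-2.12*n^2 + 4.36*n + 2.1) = 7.3564*n^5 - 13.094*n^4 - 16.0306*n^3 + 8.1848*n^2 + 2.8146*n - 0.819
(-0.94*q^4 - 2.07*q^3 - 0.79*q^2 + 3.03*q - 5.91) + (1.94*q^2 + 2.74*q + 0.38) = -0.94*q^4 - 2.07*q^3 + 1.15*q^2 + 5.77*q - 5.53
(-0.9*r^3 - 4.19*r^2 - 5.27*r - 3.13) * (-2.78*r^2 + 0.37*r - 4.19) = 2.502*r^5 + 11.3152*r^4 + 16.8713*r^3 + 24.3076*r^2 + 20.9232*r + 13.1147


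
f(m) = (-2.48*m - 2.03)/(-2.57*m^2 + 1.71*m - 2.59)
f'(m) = (-2.48*m - 2.03)*(5.14*m - 1.71)/(-2.57*m^2 + 1.71*m - 2.59)^2 - 2.48/(-2.57*m^2 + 1.71*m - 2.59)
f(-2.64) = -0.18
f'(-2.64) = -0.01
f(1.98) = 0.75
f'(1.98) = -0.42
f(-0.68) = 0.07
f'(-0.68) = 0.58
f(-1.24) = -0.12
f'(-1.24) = 0.17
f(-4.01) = -0.16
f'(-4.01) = -0.02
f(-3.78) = -0.16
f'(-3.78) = -0.02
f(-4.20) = -0.15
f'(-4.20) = -0.02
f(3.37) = 0.40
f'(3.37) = -0.14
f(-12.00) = -0.07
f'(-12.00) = -0.01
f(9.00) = 0.12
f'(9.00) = -0.02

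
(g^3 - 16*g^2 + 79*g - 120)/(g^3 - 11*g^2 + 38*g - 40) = (g^2 - 11*g + 24)/(g^2 - 6*g + 8)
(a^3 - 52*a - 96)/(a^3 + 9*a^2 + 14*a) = (a^2 - 2*a - 48)/(a*(a + 7))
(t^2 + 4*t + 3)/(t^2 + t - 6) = (t + 1)/(t - 2)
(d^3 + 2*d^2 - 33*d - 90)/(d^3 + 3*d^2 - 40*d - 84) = (d^2 + 8*d + 15)/(d^2 + 9*d + 14)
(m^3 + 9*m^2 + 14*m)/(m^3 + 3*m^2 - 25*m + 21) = m*(m + 2)/(m^2 - 4*m + 3)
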